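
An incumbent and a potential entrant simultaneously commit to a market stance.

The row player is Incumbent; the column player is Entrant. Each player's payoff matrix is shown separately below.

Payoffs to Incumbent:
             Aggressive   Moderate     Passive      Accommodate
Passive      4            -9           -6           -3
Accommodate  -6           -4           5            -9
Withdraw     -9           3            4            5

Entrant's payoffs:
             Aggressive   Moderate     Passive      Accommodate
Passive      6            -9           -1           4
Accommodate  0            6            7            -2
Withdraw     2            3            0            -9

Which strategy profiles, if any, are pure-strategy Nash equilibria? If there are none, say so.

Incumbent against Aggressive: payoffs 4, -6, -9 → best response Passive.
Incumbent against Moderate: payoffs -9, -4, 3 → best response Withdraw.
Incumbent against Passive: payoffs -6, 5, 4 → best response Accommodate.
Incumbent against Accommodate: payoffs -3, -9, 5 → best response Withdraw.
Entrant against Passive: payoffs 6, -9, -1, 4 → best response Aggressive.
Entrant against Accommodate: payoffs 0, 6, 7, -2 → best response Passive.
Entrant against Withdraw: payoffs 2, 3, 0, -9 → best response Moderate.
Mutual best responses: (Passive, Aggressive); (Accommodate, Passive); (Withdraw, Moderate).

(Passive, Aggressive) and (Accommodate, Passive) and (Withdraw, Moderate)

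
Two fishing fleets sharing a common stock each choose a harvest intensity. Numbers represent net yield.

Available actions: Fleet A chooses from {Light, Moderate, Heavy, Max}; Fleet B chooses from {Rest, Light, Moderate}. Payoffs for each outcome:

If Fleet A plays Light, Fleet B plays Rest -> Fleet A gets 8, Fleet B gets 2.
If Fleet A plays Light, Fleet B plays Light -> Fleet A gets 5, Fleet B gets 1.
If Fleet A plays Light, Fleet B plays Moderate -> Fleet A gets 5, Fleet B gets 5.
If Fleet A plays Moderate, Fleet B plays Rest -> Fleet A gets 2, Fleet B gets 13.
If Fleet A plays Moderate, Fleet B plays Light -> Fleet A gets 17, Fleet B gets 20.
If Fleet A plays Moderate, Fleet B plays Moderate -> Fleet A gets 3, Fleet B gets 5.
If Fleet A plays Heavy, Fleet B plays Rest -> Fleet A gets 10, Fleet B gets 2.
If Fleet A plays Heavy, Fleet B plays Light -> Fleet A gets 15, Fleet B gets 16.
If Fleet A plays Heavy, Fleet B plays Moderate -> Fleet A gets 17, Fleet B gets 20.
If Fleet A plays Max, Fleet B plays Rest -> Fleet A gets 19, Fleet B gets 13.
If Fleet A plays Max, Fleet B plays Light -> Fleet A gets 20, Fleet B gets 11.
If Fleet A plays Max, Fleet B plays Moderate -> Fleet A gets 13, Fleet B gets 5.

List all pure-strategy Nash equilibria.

For each player, find the best response to each opponent profile; mutual best responses are the pure NE.
Fleet A against Rest: payoffs 8, 2, 10, 19 → best response Max.
Fleet A against Light: payoffs 5, 17, 15, 20 → best response Max.
Fleet A against Moderate: payoffs 5, 3, 17, 13 → best response Heavy.
Fleet B against Light: payoffs 2, 1, 5 → best response Moderate.
Fleet B against Moderate: payoffs 13, 20, 5 → best response Light.
Fleet B against Heavy: payoffs 2, 16, 20 → best response Moderate.
Fleet B against Max: payoffs 13, 11, 5 → best response Rest.
Mutual best responses: (Heavy, Moderate); (Max, Rest).

Pure-strategy Nash equilibria: (Heavy, Moderate); (Max, Rest)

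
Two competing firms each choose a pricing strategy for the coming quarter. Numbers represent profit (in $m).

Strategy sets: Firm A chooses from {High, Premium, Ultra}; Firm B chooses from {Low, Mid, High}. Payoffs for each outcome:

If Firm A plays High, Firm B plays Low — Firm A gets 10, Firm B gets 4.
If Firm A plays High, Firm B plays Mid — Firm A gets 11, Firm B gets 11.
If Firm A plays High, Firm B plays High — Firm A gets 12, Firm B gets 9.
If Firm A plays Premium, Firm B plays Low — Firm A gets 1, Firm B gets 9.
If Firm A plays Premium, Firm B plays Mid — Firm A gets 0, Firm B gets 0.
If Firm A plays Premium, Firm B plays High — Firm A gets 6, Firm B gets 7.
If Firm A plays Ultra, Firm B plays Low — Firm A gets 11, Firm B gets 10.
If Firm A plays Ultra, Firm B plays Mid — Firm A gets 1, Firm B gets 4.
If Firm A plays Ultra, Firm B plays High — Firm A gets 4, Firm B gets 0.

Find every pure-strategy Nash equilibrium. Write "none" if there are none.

Firm A against Low: payoffs 10, 1, 11 → best response Ultra.
Firm A against Mid: payoffs 11, 0, 1 → best response High.
Firm A against High: payoffs 12, 6, 4 → best response High.
Firm B against High: payoffs 4, 11, 9 → best response Mid.
Firm B against Premium: payoffs 9, 0, 7 → best response Low.
Firm B against Ultra: payoffs 10, 4, 0 → best response Low.
Mutual best responses: (High, Mid); (Ultra, Low).

The pure Nash equilibria are (High, Mid); (Ultra, Low).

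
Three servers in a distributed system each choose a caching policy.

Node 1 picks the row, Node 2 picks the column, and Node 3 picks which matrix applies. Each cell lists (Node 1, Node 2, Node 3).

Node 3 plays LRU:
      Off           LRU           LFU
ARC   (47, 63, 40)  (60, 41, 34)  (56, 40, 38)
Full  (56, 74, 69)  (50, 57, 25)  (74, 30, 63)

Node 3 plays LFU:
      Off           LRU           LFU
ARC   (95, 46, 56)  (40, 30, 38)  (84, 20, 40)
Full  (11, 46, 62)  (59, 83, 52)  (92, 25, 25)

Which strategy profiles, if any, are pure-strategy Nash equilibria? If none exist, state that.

Node 1 against (Off, LRU): payoffs 47, 56 → best response Full.
Node 1 against (Off, LFU): payoffs 95, 11 → best response ARC.
Node 1 against (LRU, LRU): payoffs 60, 50 → best response ARC.
Node 1 against (LRU, LFU): payoffs 40, 59 → best response Full.
Node 1 against (LFU, LRU): payoffs 56, 74 → best response Full.
Node 1 against (LFU, LFU): payoffs 84, 92 → best response Full.
Node 2 against (ARC, LRU): payoffs 63, 41, 40 → best response Off.
Node 2 against (ARC, LFU): payoffs 46, 30, 20 → best response Off.
Node 2 against (Full, LRU): payoffs 74, 57, 30 → best response Off.
Node 2 against (Full, LFU): payoffs 46, 83, 25 → best response LRU.
Node 3 against (ARC, Off): payoffs 40, 56 → best response LFU.
Node 3 against (ARC, LRU): payoffs 34, 38 → best response LFU.
Node 3 against (ARC, LFU): payoffs 38, 40 → best response LFU.
Node 3 against (Full, Off): payoffs 69, 62 → best response LRU.
Node 3 against (Full, LRU): payoffs 25, 52 → best response LFU.
Node 3 against (Full, LFU): payoffs 63, 25 → best response LRU.
Mutual best responses: (ARC, Off, LFU); (Full, Off, LRU); (Full, LRU, LFU).

The pure Nash equilibria are (ARC, Off, LFU); (Full, Off, LRU); (Full, LRU, LFU).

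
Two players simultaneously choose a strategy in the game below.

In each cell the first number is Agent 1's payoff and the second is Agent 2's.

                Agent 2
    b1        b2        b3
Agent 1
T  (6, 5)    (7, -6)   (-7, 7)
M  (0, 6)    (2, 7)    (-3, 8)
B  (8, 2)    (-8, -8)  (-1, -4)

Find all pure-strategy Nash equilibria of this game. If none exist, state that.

(T, b1): Agent 1 can switch to B (6 → 8). Not NE.
(T, b2): Agent 2 can switch to b1 (-6 → 5). Not NE.
(T, b3): Agent 1 can switch to M (-7 → -3). Not NE.
(M, b1): Agent 1 can switch to T (0 → 6). Not NE.
(M, b2): Agent 1 can switch to T (2 → 7). Not NE.
(M, b3): Agent 1 can switch to B (-3 → -1). Not NE.
(B, b1): Agent 1 gets 8, best alternative 6; Agent 2 gets 2, best alternative -4. No profitable deviation — NE.
(The remaining 2 profiles each have a profitable deviation by the same check.)

(B, b1)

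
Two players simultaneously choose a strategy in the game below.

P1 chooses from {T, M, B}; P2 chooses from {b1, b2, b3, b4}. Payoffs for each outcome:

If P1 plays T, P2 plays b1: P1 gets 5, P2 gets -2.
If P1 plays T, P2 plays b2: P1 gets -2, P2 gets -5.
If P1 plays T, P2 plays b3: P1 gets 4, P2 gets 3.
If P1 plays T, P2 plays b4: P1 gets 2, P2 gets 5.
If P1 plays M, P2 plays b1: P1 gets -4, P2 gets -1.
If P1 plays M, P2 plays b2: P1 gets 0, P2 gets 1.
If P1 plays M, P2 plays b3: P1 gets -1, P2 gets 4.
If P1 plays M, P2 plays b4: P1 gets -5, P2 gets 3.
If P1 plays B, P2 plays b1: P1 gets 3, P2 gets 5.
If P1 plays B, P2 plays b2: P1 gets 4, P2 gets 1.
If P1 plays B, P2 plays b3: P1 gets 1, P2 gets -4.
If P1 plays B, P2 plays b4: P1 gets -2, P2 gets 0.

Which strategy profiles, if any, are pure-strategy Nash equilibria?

(T, b4)

Check each profile: it is a Nash equilibrium iff no player can strictly gain by switching unilaterally.
(T, b1): P2 can switch to b3 (-2 → 3). Not NE.
(T, b2): P1 can switch to M (-2 → 0). Not NE.
(T, b3): P2 can switch to b4 (3 → 5). Not NE.
(T, b4): P1 gets 2, best alternative -2; P2 gets 5, best alternative 3. No profitable deviation — NE.
(M, b1): P1 can switch to T (-4 → 5). Not NE.
(M, b2): P1 can switch to B (0 → 4). Not NE.
(M, b3): P1 can switch to T (-1 → 4). Not NE.
(M, b4): P1 can switch to T (-5 → 2). Not NE.
(B, b1): P1 can switch to T (3 → 5). Not NE.
(B, b2): P2 can switch to b1 (1 → 5). Not NE.
(B, b3): P1 can switch to T (1 → 4). Not NE.
(The remaining 1 profile has a profitable deviation by the same check.)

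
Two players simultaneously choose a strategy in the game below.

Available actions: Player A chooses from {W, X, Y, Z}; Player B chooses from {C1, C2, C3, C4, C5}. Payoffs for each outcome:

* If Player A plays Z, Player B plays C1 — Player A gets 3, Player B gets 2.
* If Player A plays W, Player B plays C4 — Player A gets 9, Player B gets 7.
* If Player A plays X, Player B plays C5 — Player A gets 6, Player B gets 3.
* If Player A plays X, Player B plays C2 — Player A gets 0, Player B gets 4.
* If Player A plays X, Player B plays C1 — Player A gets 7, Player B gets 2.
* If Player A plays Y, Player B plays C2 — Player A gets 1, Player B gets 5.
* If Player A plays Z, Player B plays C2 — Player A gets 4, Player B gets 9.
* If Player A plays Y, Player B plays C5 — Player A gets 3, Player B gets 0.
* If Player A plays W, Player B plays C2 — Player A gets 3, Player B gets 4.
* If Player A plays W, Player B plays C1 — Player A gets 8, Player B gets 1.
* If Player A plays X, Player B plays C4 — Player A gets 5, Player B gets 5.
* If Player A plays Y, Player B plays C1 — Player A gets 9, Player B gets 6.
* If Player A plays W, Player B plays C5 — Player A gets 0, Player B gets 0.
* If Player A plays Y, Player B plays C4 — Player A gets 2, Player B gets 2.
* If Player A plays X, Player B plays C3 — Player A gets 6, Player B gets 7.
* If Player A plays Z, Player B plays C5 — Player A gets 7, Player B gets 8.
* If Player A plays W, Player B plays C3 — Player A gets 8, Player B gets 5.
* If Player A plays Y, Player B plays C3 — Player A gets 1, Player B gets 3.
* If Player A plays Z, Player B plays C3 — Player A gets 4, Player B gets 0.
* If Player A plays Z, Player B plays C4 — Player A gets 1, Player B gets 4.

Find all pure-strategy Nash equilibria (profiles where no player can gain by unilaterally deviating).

Pure-strategy Nash equilibria: (W, C4), (Y, C1), (Z, C2)

Player A against C1: payoffs 8, 7, 9, 3 → best response Y.
Player A against C2: payoffs 3, 0, 1, 4 → best response Z.
Player A against C3: payoffs 8, 6, 1, 4 → best response W.
Player A against C4: payoffs 9, 5, 2, 1 → best response W.
Player A against C5: payoffs 0, 6, 3, 7 → best response Z.
Player B against W: payoffs 1, 4, 5, 7, 0 → best response C4.
Player B against X: payoffs 2, 4, 7, 5, 3 → best response C3.
Player B against Y: payoffs 6, 5, 3, 2, 0 → best response C1.
Player B against Z: payoffs 2, 9, 0, 4, 8 → best response C2.
Mutual best responses: (W, C4); (Y, C1); (Z, C2).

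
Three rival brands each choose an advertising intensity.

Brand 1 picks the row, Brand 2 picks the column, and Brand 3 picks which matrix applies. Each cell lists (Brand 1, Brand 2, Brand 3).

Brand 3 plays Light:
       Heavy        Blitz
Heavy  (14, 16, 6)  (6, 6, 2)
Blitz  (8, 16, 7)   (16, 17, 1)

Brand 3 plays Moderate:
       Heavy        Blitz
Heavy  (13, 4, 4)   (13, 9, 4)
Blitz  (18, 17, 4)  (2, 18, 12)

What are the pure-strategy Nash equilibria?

Pure-strategy Nash equilibria: (Heavy, Heavy, Light) and (Heavy, Blitz, Moderate)

(Heavy, Heavy, Light): Brand 1 gets 14, best alternative 8; Brand 2 gets 16, best alternative 6; Brand 3 gets 6, best alternative 4. No profitable deviation — NE.
(Heavy, Heavy, Moderate): Brand 1 can switch to Blitz (13 → 18). Not NE.
(Heavy, Blitz, Light): Brand 1 can switch to Blitz (6 → 16). Not NE.
(Heavy, Blitz, Moderate): Brand 1 gets 13, best alternative 2; Brand 2 gets 9, best alternative 4; Brand 3 gets 4, best alternative 2. No profitable deviation — NE.
(Blitz, Heavy, Light): Brand 1 can switch to Heavy (8 → 14). Not NE.
(Blitz, Heavy, Moderate): Brand 2 can switch to Blitz (17 → 18). Not NE.
(Blitz, Blitz, Light): Brand 3 can switch to Moderate (1 → 12). Not NE.
(Blitz, Blitz, Moderate): Brand 1 can switch to Heavy (2 → 13). Not NE.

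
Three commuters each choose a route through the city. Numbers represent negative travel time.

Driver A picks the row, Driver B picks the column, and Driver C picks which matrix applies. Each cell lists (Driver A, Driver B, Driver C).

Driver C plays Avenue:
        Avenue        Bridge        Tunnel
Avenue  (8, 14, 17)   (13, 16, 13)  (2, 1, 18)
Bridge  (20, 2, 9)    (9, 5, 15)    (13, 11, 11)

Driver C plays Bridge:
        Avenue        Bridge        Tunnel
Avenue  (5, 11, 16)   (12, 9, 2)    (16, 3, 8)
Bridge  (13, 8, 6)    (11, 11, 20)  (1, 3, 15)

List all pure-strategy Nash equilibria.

(Avenue, Bridge, Avenue)

(Avenue, Avenue, Avenue): Driver A can switch to Bridge (8 → 20). Not NE.
(Avenue, Avenue, Bridge): Driver A can switch to Bridge (5 → 13). Not NE.
(Avenue, Bridge, Avenue): Driver A gets 13, best alternative 9; Driver B gets 16, best alternative 14; Driver C gets 13, best alternative 2. No profitable deviation — NE.
(Avenue, Bridge, Bridge): Driver B can switch to Avenue (9 → 11). Not NE.
(Avenue, Tunnel, Avenue): Driver A can switch to Bridge (2 → 13). Not NE.
(Avenue, Tunnel, Bridge): Driver B can switch to Avenue (3 → 11). Not NE.
(Bridge, Avenue, Avenue): Driver B can switch to Bridge (2 → 5). Not NE.
(Bridge, Avenue, Bridge): Driver B can switch to Bridge (8 → 11). Not NE.
(Bridge, Bridge, Avenue): Driver A can switch to Avenue (9 → 13). Not NE.
(The remaining 3 profiles each have a profitable deviation by the same check.)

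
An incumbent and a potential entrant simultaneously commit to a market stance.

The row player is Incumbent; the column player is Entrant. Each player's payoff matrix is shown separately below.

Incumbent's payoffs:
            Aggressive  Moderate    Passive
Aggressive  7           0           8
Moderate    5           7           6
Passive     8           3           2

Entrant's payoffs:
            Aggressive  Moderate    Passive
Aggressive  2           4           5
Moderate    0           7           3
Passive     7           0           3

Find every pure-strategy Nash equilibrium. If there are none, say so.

Incumbent against Aggressive: payoffs 7, 5, 8 → best response Passive.
Incumbent against Moderate: payoffs 0, 7, 3 → best response Moderate.
Incumbent against Passive: payoffs 8, 6, 2 → best response Aggressive.
Entrant against Aggressive: payoffs 2, 4, 5 → best response Passive.
Entrant against Moderate: payoffs 0, 7, 3 → best response Moderate.
Entrant against Passive: payoffs 7, 0, 3 → best response Aggressive.
Mutual best responses: (Aggressive, Passive); (Moderate, Moderate); (Passive, Aggressive).

(Aggressive, Passive); (Moderate, Moderate); (Passive, Aggressive)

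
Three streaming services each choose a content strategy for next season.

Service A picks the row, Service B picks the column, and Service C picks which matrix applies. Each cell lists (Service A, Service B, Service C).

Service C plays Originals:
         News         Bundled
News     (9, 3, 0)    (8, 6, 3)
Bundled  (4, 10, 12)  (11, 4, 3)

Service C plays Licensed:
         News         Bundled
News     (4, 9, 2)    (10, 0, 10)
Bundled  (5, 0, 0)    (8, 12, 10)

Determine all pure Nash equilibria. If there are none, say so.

This game has no pure Nash equilibrium.

For each strategy profile, look for a profitable unilateral deviation.
(News, News, Originals): Service B can switch to Bundled (3 → 6). Not NE.
(News, News, Licensed): Service A can switch to Bundled (4 → 5). Not NE.
(News, Bundled, Originals): Service A can switch to Bundled (8 → 11). Not NE.
(News, Bundled, Licensed): Service B can switch to News (0 → 9). Not NE.
(Bundled, News, Originals): Service A can switch to News (4 → 9). Not NE.
(Bundled, News, Licensed): Service B can switch to Bundled (0 → 12). Not NE.
(Bundled, Bundled, Originals): Service B can switch to News (4 → 10). Not NE.
(Bundled, Bundled, Licensed): Service A can switch to News (8 → 10). Not NE.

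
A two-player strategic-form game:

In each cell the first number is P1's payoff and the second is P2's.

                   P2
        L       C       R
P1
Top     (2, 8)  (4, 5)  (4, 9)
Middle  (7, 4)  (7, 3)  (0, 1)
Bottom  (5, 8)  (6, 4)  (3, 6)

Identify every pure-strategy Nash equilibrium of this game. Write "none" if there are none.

Pure-strategy Nash equilibria: (Top, R) and (Middle, L)

P1 against L: payoffs 2, 7, 5 → best response Middle.
P1 against C: payoffs 4, 7, 6 → best response Middle.
P1 against R: payoffs 4, 0, 3 → best response Top.
P2 against Top: payoffs 8, 5, 9 → best response R.
P2 against Middle: payoffs 4, 3, 1 → best response L.
P2 against Bottom: payoffs 8, 4, 6 → best response L.
Mutual best responses: (Top, R); (Middle, L).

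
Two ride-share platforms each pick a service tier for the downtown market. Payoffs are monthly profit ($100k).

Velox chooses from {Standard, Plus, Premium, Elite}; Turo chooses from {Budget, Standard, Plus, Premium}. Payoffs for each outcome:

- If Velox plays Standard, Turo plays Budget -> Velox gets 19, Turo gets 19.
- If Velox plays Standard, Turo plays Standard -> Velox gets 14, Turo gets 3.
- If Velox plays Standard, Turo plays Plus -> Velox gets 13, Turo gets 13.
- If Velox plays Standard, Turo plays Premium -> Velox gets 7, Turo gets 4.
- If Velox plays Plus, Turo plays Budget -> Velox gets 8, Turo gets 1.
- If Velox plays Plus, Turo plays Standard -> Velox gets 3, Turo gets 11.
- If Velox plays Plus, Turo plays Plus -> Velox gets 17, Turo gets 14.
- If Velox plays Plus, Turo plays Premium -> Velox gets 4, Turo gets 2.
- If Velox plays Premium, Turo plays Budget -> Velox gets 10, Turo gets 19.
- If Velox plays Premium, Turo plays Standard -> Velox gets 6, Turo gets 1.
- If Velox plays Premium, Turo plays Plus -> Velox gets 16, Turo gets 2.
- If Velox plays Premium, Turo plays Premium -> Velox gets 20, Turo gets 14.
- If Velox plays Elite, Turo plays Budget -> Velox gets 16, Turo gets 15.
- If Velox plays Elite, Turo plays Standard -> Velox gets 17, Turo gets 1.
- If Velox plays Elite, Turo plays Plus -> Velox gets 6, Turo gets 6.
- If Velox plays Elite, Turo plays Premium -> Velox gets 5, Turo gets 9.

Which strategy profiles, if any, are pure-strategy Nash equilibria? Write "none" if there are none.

Velox against Budget: payoffs 19, 8, 10, 16 → best response Standard.
Velox against Standard: payoffs 14, 3, 6, 17 → best response Elite.
Velox against Plus: payoffs 13, 17, 16, 6 → best response Plus.
Velox against Premium: payoffs 7, 4, 20, 5 → best response Premium.
Turo against Standard: payoffs 19, 3, 13, 4 → best response Budget.
Turo against Plus: payoffs 1, 11, 14, 2 → best response Plus.
Turo against Premium: payoffs 19, 1, 2, 14 → best response Budget.
Turo against Elite: payoffs 15, 1, 6, 9 → best response Budget.
Mutual best responses: (Standard, Budget); (Plus, Plus).

The pure Nash equilibria are (Standard, Budget), (Plus, Plus).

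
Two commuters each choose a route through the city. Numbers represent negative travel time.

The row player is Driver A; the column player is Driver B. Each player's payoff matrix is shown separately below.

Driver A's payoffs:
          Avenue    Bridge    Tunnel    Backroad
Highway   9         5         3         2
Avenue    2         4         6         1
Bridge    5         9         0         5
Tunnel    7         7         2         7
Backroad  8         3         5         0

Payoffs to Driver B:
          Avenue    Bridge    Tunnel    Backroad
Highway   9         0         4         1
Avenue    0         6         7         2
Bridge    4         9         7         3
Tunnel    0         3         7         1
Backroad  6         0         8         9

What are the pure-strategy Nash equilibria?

(Highway, Avenue); (Avenue, Tunnel); (Bridge, Bridge)

Driver A against Avenue: payoffs 9, 2, 5, 7, 8 → best response Highway.
Driver A against Bridge: payoffs 5, 4, 9, 7, 3 → best response Bridge.
Driver A against Tunnel: payoffs 3, 6, 0, 2, 5 → best response Avenue.
Driver A against Backroad: payoffs 2, 1, 5, 7, 0 → best response Tunnel.
Driver B against Highway: payoffs 9, 0, 4, 1 → best response Avenue.
Driver B against Avenue: payoffs 0, 6, 7, 2 → best response Tunnel.
Driver B against Bridge: payoffs 4, 9, 7, 3 → best response Bridge.
Driver B against Tunnel: payoffs 0, 3, 7, 1 → best response Tunnel.
Driver B against Backroad: payoffs 6, 0, 8, 9 → best response Backroad.
Mutual best responses: (Highway, Avenue); (Avenue, Tunnel); (Bridge, Bridge).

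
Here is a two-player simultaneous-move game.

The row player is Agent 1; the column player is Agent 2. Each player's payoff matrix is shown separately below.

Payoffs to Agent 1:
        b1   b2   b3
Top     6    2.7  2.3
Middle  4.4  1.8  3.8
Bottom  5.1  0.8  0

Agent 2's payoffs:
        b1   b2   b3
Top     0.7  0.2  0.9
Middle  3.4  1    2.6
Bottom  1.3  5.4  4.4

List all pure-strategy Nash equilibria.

Agent 1 against b1: payoffs 6, 4.4, 5.1 → best response Top.
Agent 1 against b2: payoffs 2.7, 1.8, 0.8 → best response Top.
Agent 1 against b3: payoffs 2.3, 3.8, 0 → best response Middle.
Agent 2 against Top: payoffs 0.7, 0.2, 0.9 → best response b3.
Agent 2 against Middle: payoffs 3.4, 1, 2.6 → best response b1.
Agent 2 against Bottom: payoffs 1.3, 5.4, 4.4 → best response b2.
No profile is a mutual best response for all players.

This game has no pure Nash equilibrium.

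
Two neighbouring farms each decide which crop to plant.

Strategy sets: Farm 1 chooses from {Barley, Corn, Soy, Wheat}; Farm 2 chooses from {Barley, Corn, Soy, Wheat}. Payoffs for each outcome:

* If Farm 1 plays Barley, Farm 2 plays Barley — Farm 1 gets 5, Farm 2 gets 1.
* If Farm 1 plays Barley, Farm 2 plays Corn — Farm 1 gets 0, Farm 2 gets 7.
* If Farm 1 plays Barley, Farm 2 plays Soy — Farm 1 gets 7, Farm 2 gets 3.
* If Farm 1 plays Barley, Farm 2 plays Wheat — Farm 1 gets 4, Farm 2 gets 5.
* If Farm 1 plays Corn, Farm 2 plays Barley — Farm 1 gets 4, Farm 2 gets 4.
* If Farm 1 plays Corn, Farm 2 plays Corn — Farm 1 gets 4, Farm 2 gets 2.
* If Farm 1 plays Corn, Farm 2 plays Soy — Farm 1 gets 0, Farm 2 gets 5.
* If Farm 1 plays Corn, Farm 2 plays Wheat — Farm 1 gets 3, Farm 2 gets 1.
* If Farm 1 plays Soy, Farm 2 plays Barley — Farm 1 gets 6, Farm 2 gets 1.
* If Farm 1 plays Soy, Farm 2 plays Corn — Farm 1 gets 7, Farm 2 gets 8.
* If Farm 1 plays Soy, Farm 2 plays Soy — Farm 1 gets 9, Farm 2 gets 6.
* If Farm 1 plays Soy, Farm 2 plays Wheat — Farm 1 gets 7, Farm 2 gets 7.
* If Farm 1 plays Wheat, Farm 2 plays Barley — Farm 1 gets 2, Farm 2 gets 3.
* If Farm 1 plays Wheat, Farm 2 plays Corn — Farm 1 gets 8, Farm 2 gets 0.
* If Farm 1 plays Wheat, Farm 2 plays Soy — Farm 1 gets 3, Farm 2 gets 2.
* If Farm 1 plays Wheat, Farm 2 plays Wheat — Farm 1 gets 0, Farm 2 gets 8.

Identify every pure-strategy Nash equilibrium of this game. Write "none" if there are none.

There is no pure-strategy Nash equilibrium.

For each player, find the best response to each opponent profile; mutual best responses are the pure NE.
Farm 1 against Barley: payoffs 5, 4, 6, 2 → best response Soy.
Farm 1 against Corn: payoffs 0, 4, 7, 8 → best response Wheat.
Farm 1 against Soy: payoffs 7, 0, 9, 3 → best response Soy.
Farm 1 against Wheat: payoffs 4, 3, 7, 0 → best response Soy.
Farm 2 against Barley: payoffs 1, 7, 3, 5 → best response Corn.
Farm 2 against Corn: payoffs 4, 2, 5, 1 → best response Soy.
Farm 2 against Soy: payoffs 1, 8, 6, 7 → best response Corn.
Farm 2 against Wheat: payoffs 3, 0, 2, 8 → best response Wheat.
No profile is a mutual best response for all players.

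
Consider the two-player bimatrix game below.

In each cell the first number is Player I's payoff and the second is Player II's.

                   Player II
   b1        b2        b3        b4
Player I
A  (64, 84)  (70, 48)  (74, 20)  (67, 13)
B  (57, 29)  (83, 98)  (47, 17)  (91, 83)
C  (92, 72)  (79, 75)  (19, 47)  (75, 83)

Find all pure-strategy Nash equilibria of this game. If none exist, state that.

(A, b1): Player I can switch to C (64 → 92). Not NE.
(A, b2): Player I can switch to B (70 → 83). Not NE.
(A, b3): Player II can switch to b1 (20 → 84). Not NE.
(A, b4): Player I can switch to B (67 → 91). Not NE.
(B, b1): Player I can switch to A (57 → 64). Not NE.
(B, b2): Player I gets 83, best alternative 79; Player II gets 98, best alternative 83. No profitable deviation — NE.
(B, b3): Player I can switch to A (47 → 74). Not NE.
(The remaining 5 profiles each have a profitable deviation by the same check.)

Pure NE: (B, b2)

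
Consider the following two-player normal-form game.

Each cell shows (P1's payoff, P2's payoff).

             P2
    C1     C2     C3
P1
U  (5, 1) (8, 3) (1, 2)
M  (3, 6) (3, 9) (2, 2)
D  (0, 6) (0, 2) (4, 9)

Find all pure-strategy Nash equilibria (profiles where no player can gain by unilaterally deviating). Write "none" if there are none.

For each strategy profile, look for a profitable unilateral deviation.
(U, C1): P2 can switch to C2 (1 → 3). Not NE.
(U, C2): P1 gets 8, best alternative 3; P2 gets 3, best alternative 2. No profitable deviation — NE.
(U, C3): P1 can switch to M (1 → 2). Not NE.
(M, C1): P1 can switch to U (3 → 5). Not NE.
(M, C2): P1 can switch to U (3 → 8). Not NE.
(M, C3): P1 can switch to D (2 → 4). Not NE.
(D, C1): P1 can switch to U (0 → 5). Not NE.
(D, C2): P1 can switch to U (0 → 8). Not NE.
(D, C3): P1 gets 4, best alternative 2; P2 gets 9, best alternative 6. No profitable deviation — NE.

(U, C2) and (D, C3)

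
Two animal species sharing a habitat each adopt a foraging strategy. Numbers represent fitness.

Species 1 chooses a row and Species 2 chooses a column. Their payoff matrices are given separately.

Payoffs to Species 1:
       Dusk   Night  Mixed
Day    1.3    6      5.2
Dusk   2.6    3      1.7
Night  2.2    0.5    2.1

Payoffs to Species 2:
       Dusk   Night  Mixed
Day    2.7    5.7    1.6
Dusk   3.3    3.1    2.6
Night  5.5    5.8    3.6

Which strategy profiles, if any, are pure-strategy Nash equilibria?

Pure-strategy Nash equilibria: (Day, Night) and (Dusk, Dusk)

Species 1 against Dusk: payoffs 1.3, 2.6, 2.2 → best response Dusk.
Species 1 against Night: payoffs 6, 3, 0.5 → best response Day.
Species 1 against Mixed: payoffs 5.2, 1.7, 2.1 → best response Day.
Species 2 against Day: payoffs 2.7, 5.7, 1.6 → best response Night.
Species 2 against Dusk: payoffs 3.3, 3.1, 2.6 → best response Dusk.
Species 2 against Night: payoffs 5.5, 5.8, 3.6 → best response Night.
Mutual best responses: (Day, Night); (Dusk, Dusk).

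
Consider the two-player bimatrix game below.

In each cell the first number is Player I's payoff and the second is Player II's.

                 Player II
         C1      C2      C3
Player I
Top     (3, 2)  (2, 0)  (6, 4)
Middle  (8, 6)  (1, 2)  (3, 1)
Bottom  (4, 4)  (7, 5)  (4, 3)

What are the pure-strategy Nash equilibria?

For each strategy profile, look for a profitable unilateral deviation.
(Top, C1): Player I can switch to Middle (3 → 8). Not NE.
(Top, C2): Player I can switch to Bottom (2 → 7). Not NE.
(Top, C3): Player I gets 6, best alternative 4; Player II gets 4, best alternative 2. No profitable deviation — NE.
(Middle, C1): Player I gets 8, best alternative 4; Player II gets 6, best alternative 2. No profitable deviation — NE.
(Middle, C2): Player I can switch to Top (1 → 2). Not NE.
(Middle, C3): Player I can switch to Top (3 → 6). Not NE.
(Bottom, C1): Player I can switch to Middle (4 → 8). Not NE.
(Bottom, C2): Player I gets 7, best alternative 2; Player II gets 5, best alternative 4. No profitable deviation — NE.
(Bottom, C3): Player I can switch to Top (4 → 6). Not NE.

Pure-strategy Nash equilibria: (Top, C3), (Middle, C1), (Bottom, C2)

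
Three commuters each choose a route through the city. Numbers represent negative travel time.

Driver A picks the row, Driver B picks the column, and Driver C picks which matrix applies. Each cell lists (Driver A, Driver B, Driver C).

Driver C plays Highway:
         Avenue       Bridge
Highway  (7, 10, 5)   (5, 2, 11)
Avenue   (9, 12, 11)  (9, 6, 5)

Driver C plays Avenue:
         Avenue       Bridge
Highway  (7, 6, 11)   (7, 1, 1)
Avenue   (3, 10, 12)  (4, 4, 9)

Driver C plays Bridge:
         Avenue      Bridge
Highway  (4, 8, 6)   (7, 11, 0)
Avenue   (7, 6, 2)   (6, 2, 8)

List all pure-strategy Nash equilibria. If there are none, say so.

For each strategy profile, look for a profitable unilateral deviation.
(Highway, Avenue, Highway): Driver A can switch to Avenue (7 → 9). Not NE.
(Highway, Avenue, Avenue): Driver A gets 7, best alternative 3; Driver B gets 6, best alternative 1; Driver C gets 11, best alternative 6. No profitable deviation — NE.
(Highway, Avenue, Bridge): Driver A can switch to Avenue (4 → 7). Not NE.
(Highway, Bridge, Highway): Driver A can switch to Avenue (5 → 9). Not NE.
(Highway, Bridge, Avenue): Driver B can switch to Avenue (1 → 6). Not NE.
(Highway, Bridge, Bridge): Driver C can switch to Highway (0 → 11). Not NE.
(Avenue, Avenue, Highway): Driver C can switch to Avenue (11 → 12). Not NE.
(Avenue, Avenue, Avenue): Driver A can switch to Highway (3 → 7). Not NE.
(Avenue, Avenue, Bridge): Driver C can switch to Highway (2 → 11). Not NE.
(Avenue, Bridge, Highway): Driver B can switch to Avenue (6 → 12). Not NE.
(Avenue, Bridge, Avenue): Driver A can switch to Highway (4 → 7). Not NE.
(Avenue, Bridge, Bridge): Driver A can switch to Highway (6 → 7). Not NE.

The unique pure-strategy Nash equilibrium is (Highway, Avenue, Avenue).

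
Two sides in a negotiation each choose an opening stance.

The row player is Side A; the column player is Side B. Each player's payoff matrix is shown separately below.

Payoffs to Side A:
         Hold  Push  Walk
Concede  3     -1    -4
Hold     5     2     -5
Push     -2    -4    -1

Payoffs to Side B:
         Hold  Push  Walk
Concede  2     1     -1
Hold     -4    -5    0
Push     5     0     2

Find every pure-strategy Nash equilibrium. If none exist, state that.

Side A against Hold: payoffs 3, 5, -2 → best response Hold.
Side A against Push: payoffs -1, 2, -4 → best response Hold.
Side A against Walk: payoffs -4, -5, -1 → best response Push.
Side B against Concede: payoffs 2, 1, -1 → best response Hold.
Side B against Hold: payoffs -4, -5, 0 → best response Walk.
Side B against Push: payoffs 5, 0, 2 → best response Hold.
No profile is a mutual best response for all players.

none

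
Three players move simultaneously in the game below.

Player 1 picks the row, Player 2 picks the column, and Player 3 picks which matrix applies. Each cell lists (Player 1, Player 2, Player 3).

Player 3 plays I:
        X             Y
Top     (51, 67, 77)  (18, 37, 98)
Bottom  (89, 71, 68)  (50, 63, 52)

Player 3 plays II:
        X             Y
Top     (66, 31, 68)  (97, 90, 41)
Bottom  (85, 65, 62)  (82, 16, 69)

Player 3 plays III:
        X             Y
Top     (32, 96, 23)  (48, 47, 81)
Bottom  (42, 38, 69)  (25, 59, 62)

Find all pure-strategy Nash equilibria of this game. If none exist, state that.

There is no pure-strategy Nash equilibrium.

Player 1 against (X, I): payoffs 51, 89 → best response Bottom.
Player 1 against (X, II): payoffs 66, 85 → best response Bottom.
Player 1 against (X, III): payoffs 32, 42 → best response Bottom.
Player 1 against (Y, I): payoffs 18, 50 → best response Bottom.
Player 1 against (Y, II): payoffs 97, 82 → best response Top.
Player 1 against (Y, III): payoffs 48, 25 → best response Top.
Player 2 against (Top, I): payoffs 67, 37 → best response X.
Player 2 against (Top, II): payoffs 31, 90 → best response Y.
Player 2 against (Top, III): payoffs 96, 47 → best response X.
Player 2 against (Bottom, I): payoffs 71, 63 → best response X.
Player 2 against (Bottom, II): payoffs 65, 16 → best response X.
Player 2 against (Bottom, III): payoffs 38, 59 → best response Y.
Player 3 against (Top, X): payoffs 77, 68, 23 → best response I.
Player 3 against (Top, Y): payoffs 98, 41, 81 → best response I.
Player 3 against (Bottom, X): payoffs 68, 62, 69 → best response III.
Player 3 against (Bottom, Y): payoffs 52, 69, 62 → best response II.
No profile is a mutual best response for all players.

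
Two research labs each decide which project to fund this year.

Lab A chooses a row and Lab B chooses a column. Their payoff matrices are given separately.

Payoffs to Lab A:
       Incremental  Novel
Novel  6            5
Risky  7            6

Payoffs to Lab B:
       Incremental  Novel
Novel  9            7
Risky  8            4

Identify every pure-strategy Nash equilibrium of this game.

The unique pure-strategy Nash equilibrium is (Risky, Incremental).

Lab A against Incremental: payoffs 6, 7 → best response Risky.
Lab A against Novel: payoffs 5, 6 → best response Risky.
Lab B against Novel: payoffs 9, 7 → best response Incremental.
Lab B against Risky: payoffs 8, 4 → best response Incremental.
Mutual best responses: (Risky, Incremental).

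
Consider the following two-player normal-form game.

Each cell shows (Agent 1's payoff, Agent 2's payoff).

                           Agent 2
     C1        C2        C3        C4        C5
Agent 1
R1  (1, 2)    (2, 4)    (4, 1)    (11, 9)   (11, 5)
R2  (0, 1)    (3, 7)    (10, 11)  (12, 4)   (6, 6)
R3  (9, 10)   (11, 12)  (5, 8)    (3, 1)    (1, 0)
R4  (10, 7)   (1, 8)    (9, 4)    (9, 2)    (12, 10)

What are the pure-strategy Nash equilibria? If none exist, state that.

The pure Nash equilibria are (R2, C3) and (R3, C2) and (R4, C5).

Agent 1 against C1: payoffs 1, 0, 9, 10 → best response R4.
Agent 1 against C2: payoffs 2, 3, 11, 1 → best response R3.
Agent 1 against C3: payoffs 4, 10, 5, 9 → best response R2.
Agent 1 against C4: payoffs 11, 12, 3, 9 → best response R2.
Agent 1 against C5: payoffs 11, 6, 1, 12 → best response R4.
Agent 2 against R1: payoffs 2, 4, 1, 9, 5 → best response C4.
Agent 2 against R2: payoffs 1, 7, 11, 4, 6 → best response C3.
Agent 2 against R3: payoffs 10, 12, 8, 1, 0 → best response C2.
Agent 2 against R4: payoffs 7, 8, 4, 2, 10 → best response C5.
Mutual best responses: (R2, C3); (R3, C2); (R4, C5).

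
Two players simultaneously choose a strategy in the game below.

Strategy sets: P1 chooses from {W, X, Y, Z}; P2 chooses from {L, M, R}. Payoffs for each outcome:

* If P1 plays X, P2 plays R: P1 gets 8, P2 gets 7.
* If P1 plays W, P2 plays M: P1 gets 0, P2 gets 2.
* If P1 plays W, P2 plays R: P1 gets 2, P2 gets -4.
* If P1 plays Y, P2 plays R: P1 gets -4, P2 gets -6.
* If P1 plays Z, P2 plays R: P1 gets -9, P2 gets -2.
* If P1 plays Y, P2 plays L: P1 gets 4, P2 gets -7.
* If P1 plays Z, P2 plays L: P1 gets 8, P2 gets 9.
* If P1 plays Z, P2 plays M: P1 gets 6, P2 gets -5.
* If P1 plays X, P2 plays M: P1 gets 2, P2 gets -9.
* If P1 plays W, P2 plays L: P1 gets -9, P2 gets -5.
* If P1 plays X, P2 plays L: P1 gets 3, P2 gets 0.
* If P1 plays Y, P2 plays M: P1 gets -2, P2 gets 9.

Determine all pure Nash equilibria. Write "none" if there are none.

Pure-strategy Nash equilibria: (X, R) and (Z, L)

Mark each player's best response to every combination of opponents' strategies; a profile where every player is best-responding is a pure Nash equilibrium.
P1 against L: payoffs -9, 3, 4, 8 → best response Z.
P1 against M: payoffs 0, 2, -2, 6 → best response Z.
P1 against R: payoffs 2, 8, -4, -9 → best response X.
P2 against W: payoffs -5, 2, -4 → best response M.
P2 against X: payoffs 0, -9, 7 → best response R.
P2 against Y: payoffs -7, 9, -6 → best response M.
P2 against Z: payoffs 9, -5, -2 → best response L.
Mutual best responses: (X, R); (Z, L).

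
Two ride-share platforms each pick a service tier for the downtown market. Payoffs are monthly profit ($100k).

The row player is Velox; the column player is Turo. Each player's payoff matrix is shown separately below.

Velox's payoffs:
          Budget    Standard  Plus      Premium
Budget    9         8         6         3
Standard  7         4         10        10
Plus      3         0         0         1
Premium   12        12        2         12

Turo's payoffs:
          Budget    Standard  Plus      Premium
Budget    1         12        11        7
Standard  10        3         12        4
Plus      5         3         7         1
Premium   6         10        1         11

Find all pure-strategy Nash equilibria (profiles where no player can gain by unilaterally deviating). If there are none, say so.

For each player, find the best response to each opponent profile; mutual best responses are the pure NE.
Velox against Budget: payoffs 9, 7, 3, 12 → best response Premium.
Velox against Standard: payoffs 8, 4, 0, 12 → best response Premium.
Velox against Plus: payoffs 6, 10, 0, 2 → best response Standard.
Velox against Premium: payoffs 3, 10, 1, 12 → best response Premium.
Turo against Budget: payoffs 1, 12, 11, 7 → best response Standard.
Turo against Standard: payoffs 10, 3, 12, 4 → best response Plus.
Turo against Plus: payoffs 5, 3, 7, 1 → best response Plus.
Turo against Premium: payoffs 6, 10, 1, 11 → best response Premium.
Mutual best responses: (Standard, Plus); (Premium, Premium).

The pure Nash equilibria are (Standard, Plus); (Premium, Premium).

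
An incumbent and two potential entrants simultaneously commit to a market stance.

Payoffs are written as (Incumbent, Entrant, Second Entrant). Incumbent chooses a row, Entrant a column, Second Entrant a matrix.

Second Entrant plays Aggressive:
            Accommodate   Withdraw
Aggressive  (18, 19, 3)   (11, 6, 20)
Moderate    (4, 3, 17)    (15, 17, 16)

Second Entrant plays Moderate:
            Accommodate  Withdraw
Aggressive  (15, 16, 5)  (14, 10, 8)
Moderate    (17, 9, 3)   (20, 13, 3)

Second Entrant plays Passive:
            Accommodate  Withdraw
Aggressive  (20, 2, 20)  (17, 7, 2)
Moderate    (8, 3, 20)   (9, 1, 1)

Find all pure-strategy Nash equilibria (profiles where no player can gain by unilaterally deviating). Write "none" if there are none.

Incumbent against (Accommodate, Aggressive): payoffs 18, 4 → best response Aggressive.
Incumbent against (Accommodate, Moderate): payoffs 15, 17 → best response Moderate.
Incumbent against (Accommodate, Passive): payoffs 20, 8 → best response Aggressive.
Incumbent against (Withdraw, Aggressive): payoffs 11, 15 → best response Moderate.
Incumbent against (Withdraw, Moderate): payoffs 14, 20 → best response Moderate.
Incumbent against (Withdraw, Passive): payoffs 17, 9 → best response Aggressive.
Entrant against (Aggressive, Aggressive): payoffs 19, 6 → best response Accommodate.
Entrant against (Aggressive, Moderate): payoffs 16, 10 → best response Accommodate.
Entrant against (Aggressive, Passive): payoffs 2, 7 → best response Withdraw.
Entrant against (Moderate, Aggressive): payoffs 3, 17 → best response Withdraw.
Entrant against (Moderate, Moderate): payoffs 9, 13 → best response Withdraw.
Entrant against (Moderate, Passive): payoffs 3, 1 → best response Accommodate.
Second Entrant against (Aggressive, Accommodate): payoffs 3, 5, 20 → best response Passive.
Second Entrant against (Aggressive, Withdraw): payoffs 20, 8, 2 → best response Aggressive.
Second Entrant against (Moderate, Accommodate): payoffs 17, 3, 20 → best response Passive.
Second Entrant against (Moderate, Withdraw): payoffs 16, 3, 1 → best response Aggressive.
Mutual best responses: (Moderate, Withdraw, Aggressive).

The unique pure-strategy Nash equilibrium is (Moderate, Withdraw, Aggressive).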